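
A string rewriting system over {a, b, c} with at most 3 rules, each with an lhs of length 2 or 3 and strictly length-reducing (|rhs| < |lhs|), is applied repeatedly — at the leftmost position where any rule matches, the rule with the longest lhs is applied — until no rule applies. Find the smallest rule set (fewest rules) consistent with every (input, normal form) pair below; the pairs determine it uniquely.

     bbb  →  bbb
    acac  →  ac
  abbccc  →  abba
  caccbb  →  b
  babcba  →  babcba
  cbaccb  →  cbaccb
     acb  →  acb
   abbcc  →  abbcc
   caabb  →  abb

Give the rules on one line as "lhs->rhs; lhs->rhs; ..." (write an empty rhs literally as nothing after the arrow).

ca->; cbb->ab; ccc->a

  | bbb
  | acac => ac
  | abbccc => abba
  | caccbb => ccbb => cab => b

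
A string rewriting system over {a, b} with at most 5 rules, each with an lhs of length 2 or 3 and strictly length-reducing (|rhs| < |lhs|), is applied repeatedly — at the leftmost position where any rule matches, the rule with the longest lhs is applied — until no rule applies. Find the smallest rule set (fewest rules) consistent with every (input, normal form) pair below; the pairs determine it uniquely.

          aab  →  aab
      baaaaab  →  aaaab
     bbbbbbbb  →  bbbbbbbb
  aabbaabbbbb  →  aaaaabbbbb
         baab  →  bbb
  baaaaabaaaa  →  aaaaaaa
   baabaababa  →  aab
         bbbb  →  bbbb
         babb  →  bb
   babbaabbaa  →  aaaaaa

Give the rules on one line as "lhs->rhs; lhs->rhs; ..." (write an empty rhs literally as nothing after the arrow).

ba->b; baa->bb; bab->b; bba->aa

  | aab
  | baaaaab => bbaaab => aaaab
  | bbbbbbbb
  | aabbaabbbbb => aaaaabbbbb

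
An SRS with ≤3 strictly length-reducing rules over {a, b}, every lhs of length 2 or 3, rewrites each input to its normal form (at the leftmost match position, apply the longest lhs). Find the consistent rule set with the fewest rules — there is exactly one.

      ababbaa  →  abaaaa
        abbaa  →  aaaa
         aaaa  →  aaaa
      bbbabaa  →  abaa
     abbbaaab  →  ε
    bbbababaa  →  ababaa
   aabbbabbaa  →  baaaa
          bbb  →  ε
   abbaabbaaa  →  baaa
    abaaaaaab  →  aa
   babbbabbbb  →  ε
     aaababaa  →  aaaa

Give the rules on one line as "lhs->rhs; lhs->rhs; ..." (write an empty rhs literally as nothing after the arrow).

  | ababbaa => abaaaa
  | abbaa => aaaa
  | aaaa
  | bbbabaa => abaa

aab->bb; bb->a; bbb->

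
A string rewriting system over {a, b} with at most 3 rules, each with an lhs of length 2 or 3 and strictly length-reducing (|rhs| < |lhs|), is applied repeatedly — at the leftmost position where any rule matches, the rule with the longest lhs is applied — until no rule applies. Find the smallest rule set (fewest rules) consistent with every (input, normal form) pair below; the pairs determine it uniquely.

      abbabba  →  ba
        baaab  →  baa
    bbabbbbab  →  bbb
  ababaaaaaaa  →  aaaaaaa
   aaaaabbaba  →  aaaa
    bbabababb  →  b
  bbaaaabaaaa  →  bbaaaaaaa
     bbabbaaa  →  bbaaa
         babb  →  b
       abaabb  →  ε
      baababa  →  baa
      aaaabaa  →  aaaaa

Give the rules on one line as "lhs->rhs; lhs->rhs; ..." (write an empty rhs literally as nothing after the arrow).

ab->; bab->

  | abbabba => babba => ba
  | baaab => baa
  | bbabbbbab => bbbbab => bbb
  | ababaaaaaaa => abaaaaaaa => aaaaaaa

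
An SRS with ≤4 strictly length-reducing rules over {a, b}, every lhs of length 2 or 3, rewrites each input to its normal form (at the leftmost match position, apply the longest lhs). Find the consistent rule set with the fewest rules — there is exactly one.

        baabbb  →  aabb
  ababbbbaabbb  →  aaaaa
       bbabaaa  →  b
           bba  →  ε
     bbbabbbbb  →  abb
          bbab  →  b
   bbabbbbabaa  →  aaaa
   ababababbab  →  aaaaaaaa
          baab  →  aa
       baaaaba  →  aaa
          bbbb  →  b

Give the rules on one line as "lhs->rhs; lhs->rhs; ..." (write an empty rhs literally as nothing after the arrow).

ba->b; bab->aa; bba->; bbb->

  | baabbb => babbb => aabb
  | ababbbbaabbb => aaabbbaabbb => aaaaabbb => aaaaa
  | bbabaaa => baaa => baa => ba => b
  | bba => ε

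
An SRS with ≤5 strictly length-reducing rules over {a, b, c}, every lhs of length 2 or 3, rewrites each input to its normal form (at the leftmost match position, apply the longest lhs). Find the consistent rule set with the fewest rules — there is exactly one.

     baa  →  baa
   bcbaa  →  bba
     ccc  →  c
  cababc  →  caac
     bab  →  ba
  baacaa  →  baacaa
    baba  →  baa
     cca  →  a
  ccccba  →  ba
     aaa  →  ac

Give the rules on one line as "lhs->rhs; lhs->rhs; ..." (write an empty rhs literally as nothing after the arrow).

  | baa
  | bcbaa => bba
  | ccc => c
  | cababc => caabc => caac

aaa->ac; ab->a; cba->b; cc->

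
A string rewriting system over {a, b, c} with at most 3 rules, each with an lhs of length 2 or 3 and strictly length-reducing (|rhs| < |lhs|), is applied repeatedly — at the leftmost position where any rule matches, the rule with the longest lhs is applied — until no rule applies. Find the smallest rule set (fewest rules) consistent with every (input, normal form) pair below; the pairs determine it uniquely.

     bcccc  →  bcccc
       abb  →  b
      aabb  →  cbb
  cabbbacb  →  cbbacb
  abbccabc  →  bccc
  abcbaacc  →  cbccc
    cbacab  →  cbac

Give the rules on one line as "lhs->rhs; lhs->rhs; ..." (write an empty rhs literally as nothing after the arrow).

aa->c; ab->

  | bcccc
  | abb => b
  | aabb => cbb
  | cabbbacb => cbbacb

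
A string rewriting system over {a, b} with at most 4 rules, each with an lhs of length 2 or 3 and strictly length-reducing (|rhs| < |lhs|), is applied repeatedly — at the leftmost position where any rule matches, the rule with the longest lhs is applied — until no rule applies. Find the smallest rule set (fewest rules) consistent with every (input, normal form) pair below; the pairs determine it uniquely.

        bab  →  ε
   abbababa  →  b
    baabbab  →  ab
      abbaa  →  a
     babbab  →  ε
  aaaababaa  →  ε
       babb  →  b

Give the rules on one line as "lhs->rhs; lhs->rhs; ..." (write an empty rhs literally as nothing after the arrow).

  | bab => ε
  | abbababa => ababa => aa => b
  | baabbab => abbab => ab
  | abbaa => aba => a

aa->b; ba->; bab->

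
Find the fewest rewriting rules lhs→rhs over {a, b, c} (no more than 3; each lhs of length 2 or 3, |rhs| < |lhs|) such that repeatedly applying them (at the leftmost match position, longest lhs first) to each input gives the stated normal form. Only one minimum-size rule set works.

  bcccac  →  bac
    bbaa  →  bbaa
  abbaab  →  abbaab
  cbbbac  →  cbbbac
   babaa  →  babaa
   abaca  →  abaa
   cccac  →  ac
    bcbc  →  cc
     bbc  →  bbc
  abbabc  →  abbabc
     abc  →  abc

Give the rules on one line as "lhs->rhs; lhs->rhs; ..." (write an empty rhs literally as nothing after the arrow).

  | bcccac => bccac => bcac => bac
  | bbaa
  | abbaab
  | cbbbac

bcb->c; ca->a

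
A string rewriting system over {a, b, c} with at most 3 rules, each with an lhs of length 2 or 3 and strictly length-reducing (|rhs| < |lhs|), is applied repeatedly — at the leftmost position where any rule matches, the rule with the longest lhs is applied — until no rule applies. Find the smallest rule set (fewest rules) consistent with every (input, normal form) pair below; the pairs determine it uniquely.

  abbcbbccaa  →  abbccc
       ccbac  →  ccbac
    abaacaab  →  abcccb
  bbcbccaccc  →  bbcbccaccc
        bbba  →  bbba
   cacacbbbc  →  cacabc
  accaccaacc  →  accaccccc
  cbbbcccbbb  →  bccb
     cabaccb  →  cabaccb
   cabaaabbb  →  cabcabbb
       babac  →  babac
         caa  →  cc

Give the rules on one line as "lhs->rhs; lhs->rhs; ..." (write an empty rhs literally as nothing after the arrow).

  | abbcbbccaa => abbccaa => abbccc
  | ccbac
  | abaacaab => abccaab => abcccb
  | bbcbccaccc

aa->c; cbb->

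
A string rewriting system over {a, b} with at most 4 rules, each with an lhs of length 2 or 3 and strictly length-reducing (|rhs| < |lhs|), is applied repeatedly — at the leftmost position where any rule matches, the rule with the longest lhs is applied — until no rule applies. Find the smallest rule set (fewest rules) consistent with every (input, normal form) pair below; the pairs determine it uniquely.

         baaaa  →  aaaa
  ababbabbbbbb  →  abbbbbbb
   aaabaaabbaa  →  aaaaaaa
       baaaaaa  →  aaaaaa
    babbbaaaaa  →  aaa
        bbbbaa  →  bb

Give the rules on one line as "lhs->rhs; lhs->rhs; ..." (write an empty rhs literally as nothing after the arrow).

  | baaaa => aaaa
  | ababbabbbbbb => abbabbbbbb => abbbbbbb
  | aaabaaabbaa => aaaaaabbaa => aaaaaaba => aaaaaaa
  | baaaaaa => aaaaaa

ba->a; bab->b; bba->b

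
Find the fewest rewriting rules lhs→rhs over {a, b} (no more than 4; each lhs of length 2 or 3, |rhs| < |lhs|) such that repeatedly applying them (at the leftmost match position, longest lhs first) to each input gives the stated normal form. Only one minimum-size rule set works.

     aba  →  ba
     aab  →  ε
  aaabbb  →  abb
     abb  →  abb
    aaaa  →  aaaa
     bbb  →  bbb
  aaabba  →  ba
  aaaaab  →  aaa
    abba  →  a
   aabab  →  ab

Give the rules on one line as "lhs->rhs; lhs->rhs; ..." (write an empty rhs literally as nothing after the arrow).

aab->; aba->ba; bba->

  | aba => ba
  | aab => ε
  | aaabbb => abb
  | abb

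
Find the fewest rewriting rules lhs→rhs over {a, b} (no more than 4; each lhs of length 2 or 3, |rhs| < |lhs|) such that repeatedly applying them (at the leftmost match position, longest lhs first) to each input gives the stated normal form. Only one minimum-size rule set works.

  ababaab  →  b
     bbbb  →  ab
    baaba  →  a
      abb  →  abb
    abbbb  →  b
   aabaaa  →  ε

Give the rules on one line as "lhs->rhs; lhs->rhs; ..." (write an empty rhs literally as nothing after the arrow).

  | ababaab => abaab => aab => b
  | bbbb => ab
  | baaba => aba => a
  | abb

aa->; ba->; bbb->a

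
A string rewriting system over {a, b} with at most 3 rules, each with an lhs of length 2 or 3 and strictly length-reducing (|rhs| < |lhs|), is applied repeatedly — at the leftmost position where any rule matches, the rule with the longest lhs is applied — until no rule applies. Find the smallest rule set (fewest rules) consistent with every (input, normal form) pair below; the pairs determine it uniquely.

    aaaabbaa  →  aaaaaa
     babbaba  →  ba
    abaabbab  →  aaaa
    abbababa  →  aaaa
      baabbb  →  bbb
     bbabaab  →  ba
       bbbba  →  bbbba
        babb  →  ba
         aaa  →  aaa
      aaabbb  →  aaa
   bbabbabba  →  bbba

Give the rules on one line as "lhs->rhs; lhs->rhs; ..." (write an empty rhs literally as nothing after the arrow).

  | aaaabbaa => aaaabaa => aaaaaa
  | babbaba => bababa => baaba => ba
  | abaabbab => aaabbab => aaabab => aaaab => aaaa
  | abbababa => abababa => aababa => aaaba => aaaa

ab->a; baa->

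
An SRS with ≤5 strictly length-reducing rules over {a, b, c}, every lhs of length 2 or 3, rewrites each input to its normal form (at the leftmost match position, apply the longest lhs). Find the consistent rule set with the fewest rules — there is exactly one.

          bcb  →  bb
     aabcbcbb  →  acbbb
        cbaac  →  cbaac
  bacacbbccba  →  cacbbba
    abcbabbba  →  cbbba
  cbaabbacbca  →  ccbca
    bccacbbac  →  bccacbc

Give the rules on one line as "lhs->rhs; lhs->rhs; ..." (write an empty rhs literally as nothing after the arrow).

ab->; bac->c; bbc->bb; bcb->bb

  | bcb => bb
  | aabcbcbb => acbcbb => acbbb
  | cbaac
  | bacacbbccba => cacbbccba => cacbbcba => cacbbba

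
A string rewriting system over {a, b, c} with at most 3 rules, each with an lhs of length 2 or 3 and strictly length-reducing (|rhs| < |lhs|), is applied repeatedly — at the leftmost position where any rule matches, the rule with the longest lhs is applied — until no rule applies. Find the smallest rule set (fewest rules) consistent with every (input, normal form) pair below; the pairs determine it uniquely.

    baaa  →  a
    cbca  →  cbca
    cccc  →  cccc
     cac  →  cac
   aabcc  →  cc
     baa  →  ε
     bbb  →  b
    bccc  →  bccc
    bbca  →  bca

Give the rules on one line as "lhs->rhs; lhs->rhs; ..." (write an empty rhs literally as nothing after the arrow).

aab->; baa->; bb->b

  | baaa => a
  | cbca
  | cccc
  | cac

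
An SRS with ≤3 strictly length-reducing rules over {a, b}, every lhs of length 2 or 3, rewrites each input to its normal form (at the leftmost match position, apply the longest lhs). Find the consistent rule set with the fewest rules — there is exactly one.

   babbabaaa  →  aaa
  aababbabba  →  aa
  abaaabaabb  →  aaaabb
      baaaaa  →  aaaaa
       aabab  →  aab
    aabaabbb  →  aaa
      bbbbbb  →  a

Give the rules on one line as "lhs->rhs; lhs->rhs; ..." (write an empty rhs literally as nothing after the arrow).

  | babbabaaa => abbabaaa => ababaaa => abaaa => aaa
  | aababbabba => aabbabba => aababba => aabba => aaba => aa
  | abaaabaabb => aaabaabb => aaaabb
  | baaaaa => aaaaa

aba->a; ba->a; bbb->ba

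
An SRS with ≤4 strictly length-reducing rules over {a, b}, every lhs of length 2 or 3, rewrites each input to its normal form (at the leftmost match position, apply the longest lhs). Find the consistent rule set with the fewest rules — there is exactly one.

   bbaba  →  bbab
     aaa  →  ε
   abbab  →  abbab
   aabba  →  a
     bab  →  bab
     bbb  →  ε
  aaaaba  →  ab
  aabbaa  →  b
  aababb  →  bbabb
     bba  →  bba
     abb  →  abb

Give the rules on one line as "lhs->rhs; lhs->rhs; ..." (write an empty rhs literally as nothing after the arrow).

  | bbaba => bbab
  | aaa => ε
  | abbab
  | aabba => bbba => a

aa->b; aaa->; aba->ab; bbb->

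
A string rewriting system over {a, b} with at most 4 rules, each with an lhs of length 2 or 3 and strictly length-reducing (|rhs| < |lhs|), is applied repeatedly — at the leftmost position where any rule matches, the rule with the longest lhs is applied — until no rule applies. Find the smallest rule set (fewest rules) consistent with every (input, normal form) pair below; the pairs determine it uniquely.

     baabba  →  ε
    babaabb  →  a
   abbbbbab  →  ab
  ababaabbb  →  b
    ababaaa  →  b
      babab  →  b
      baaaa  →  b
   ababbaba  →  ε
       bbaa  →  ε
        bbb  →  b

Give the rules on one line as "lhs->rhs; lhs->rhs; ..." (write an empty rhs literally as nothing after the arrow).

aa->; aaa->b; ba->; bb->

  | baabba => abba => aa => ε
  | babaabb => baabb => abb => a
  | abbbbbab => abbbab => abab => ab
  | ababaabbb => abaabbb => aabbb => bbb => b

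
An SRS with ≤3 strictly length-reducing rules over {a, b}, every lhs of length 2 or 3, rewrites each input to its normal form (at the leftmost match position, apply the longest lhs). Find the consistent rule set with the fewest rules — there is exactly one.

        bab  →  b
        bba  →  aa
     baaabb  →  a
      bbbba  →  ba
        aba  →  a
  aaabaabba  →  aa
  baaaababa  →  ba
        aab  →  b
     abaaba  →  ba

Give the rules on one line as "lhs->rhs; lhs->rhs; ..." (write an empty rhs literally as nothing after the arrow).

aab->b; ab->; bb->a

  | bab => b
  | bba => aa
  | baaabb => babb => bb => a
  | bbbba => abba => ba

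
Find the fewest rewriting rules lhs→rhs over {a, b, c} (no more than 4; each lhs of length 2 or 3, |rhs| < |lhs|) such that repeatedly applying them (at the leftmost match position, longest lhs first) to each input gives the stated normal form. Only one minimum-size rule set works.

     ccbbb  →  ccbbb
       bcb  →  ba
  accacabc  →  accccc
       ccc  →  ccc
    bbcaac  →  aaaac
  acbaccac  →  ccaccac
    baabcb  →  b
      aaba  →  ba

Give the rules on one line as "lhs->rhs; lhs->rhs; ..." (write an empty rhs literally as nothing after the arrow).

ab->b; acb->cc; bbc->aa; bcb->ba

  | ccbbb
  | bcb => ba
  | accacabc => accacbc => accccc
  | ccc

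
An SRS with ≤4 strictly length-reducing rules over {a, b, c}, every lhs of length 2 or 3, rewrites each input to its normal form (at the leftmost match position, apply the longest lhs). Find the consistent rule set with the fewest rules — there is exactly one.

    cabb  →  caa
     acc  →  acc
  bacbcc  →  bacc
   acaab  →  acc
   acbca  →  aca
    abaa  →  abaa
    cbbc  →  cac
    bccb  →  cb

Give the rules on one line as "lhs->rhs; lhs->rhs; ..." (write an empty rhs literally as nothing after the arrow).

  | cabb => caa
  | acc
  | bacbcc => bacc
  | acaab => acc

aab->c; bb->a; bc->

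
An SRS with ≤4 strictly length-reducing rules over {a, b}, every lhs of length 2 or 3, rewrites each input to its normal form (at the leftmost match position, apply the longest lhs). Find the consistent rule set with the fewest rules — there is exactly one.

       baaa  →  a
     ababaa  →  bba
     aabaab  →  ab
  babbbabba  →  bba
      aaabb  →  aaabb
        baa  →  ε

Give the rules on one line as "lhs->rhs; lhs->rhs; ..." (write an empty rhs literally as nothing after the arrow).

  | baaa => a
  | ababaa => bbbaa => abaa => bba
  | aabaab => abbab => ab
  | babbbabba => bbabba => bba

aba->bb; baa->; bab->; bbb->ab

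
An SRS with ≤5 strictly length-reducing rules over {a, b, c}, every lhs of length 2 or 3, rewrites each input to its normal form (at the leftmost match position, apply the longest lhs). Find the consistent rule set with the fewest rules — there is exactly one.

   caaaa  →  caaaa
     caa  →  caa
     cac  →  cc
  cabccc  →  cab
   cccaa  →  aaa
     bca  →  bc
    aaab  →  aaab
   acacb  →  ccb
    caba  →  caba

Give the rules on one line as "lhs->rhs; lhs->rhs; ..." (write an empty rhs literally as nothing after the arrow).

  | caaaa
  | caa
  | cac => cc
  | cabccc => cabcc => cabc => cab

abc->ab; ac->c; bca->bc; ccc->a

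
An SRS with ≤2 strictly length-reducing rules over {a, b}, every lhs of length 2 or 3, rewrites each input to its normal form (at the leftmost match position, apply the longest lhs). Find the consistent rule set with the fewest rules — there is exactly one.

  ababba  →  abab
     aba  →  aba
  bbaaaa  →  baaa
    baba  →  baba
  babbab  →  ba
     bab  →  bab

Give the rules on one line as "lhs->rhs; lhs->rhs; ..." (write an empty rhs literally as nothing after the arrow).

  | ababba => abab
  | aba
  | bbaaaa => baaa
  | baba

bb->; bba->b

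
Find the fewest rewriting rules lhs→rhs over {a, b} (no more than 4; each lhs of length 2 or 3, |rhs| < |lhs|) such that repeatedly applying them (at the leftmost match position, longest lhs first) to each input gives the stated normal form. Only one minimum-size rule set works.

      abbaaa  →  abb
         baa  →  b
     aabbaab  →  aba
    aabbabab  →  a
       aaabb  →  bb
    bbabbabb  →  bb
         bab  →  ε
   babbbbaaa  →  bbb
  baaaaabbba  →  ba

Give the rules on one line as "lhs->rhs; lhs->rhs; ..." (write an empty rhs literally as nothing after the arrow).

  | abbaaa => abb
  | baa => b
  | aabbaab => abaab => aba
  | aabbabab => ababab => aab => a

aa->; aaa->; aab->a; bab->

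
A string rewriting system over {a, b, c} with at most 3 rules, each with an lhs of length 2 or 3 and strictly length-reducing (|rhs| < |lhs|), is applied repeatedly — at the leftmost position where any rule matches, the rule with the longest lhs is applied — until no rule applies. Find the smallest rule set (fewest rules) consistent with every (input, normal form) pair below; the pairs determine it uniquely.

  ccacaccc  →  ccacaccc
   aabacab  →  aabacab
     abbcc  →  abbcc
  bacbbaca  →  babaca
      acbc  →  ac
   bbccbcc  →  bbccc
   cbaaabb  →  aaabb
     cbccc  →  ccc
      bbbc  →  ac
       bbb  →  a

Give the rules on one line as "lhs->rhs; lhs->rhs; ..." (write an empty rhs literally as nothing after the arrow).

  | ccacaccc
  | aabacab
  | abbcc
  | bacbbaca => babaca

bbb->a; cb->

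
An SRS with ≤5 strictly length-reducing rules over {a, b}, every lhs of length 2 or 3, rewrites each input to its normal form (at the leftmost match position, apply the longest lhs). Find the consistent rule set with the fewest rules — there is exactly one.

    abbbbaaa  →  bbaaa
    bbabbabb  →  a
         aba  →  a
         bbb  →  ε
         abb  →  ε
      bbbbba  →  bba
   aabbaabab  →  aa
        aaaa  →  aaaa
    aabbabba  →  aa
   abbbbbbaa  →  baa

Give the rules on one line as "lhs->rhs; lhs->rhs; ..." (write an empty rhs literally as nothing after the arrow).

  | abbbbaaa => bbaaa
  | bbabbabb => bababb => aabb => a
  | aba => a
  | bbb => ε

ab->; abb->; bab->a; bbb->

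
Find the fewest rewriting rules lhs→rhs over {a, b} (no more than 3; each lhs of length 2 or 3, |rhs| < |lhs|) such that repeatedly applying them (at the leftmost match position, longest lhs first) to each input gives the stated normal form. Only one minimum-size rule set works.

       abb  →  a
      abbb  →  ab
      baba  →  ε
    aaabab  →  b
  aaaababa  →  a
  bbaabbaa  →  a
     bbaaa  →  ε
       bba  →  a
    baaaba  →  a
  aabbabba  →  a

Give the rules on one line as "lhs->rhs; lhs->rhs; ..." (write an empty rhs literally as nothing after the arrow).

  | abb => a
  | abbb => ab
  | baba => ba => ε
  | aaabab => babab => bab => b

aa->b; ba->; bb->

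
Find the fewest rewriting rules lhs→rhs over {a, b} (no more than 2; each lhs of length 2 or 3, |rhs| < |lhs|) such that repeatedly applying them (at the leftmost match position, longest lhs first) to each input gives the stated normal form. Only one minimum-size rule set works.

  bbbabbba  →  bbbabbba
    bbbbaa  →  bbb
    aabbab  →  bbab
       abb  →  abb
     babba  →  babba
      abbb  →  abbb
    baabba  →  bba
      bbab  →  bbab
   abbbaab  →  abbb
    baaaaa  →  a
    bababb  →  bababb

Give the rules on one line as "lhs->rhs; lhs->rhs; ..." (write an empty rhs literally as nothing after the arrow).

aa->; baa->

  | bbbabbba
  | bbbbaa => bbb
  | aabbab => bbab
  | abb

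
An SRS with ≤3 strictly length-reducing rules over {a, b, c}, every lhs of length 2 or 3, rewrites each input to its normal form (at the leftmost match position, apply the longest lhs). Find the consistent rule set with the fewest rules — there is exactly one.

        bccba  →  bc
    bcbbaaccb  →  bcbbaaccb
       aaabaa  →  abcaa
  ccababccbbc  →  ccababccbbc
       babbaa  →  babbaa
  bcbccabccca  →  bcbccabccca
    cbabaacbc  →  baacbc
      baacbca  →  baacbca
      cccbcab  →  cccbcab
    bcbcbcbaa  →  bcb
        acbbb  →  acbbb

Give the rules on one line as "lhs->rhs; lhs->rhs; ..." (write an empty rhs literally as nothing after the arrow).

  | bccba => bc
  | bcbbaaccb
  | aaabaa => abcaa
  | ccababccbbc

aab->bc; cba->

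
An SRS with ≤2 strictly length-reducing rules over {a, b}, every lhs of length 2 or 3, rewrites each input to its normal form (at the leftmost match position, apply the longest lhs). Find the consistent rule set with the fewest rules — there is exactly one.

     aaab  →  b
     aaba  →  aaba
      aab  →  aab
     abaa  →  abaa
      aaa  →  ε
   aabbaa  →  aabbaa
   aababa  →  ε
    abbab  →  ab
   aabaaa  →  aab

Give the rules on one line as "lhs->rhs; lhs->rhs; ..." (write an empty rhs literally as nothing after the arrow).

  | aaab => b
  | aaba
  | aab
  | abaa

aaa->; bab->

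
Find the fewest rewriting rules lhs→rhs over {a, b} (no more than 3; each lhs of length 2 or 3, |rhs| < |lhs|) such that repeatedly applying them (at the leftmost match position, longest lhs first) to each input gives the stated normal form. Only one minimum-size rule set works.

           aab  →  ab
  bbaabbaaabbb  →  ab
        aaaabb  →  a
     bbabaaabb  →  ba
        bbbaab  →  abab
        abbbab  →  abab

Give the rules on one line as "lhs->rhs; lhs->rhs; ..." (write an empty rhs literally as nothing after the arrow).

  | aab => ab
  | bbaabbaaabbb => abbaaabbb => aaabbb => aabbb => abbb => aab => ab
  | aaaabb => aaabb => aabb => abb => aa => a
  | bbabaaabb => baaabb => baabb => babb => baa => ba

aa->a; bb->a; bba->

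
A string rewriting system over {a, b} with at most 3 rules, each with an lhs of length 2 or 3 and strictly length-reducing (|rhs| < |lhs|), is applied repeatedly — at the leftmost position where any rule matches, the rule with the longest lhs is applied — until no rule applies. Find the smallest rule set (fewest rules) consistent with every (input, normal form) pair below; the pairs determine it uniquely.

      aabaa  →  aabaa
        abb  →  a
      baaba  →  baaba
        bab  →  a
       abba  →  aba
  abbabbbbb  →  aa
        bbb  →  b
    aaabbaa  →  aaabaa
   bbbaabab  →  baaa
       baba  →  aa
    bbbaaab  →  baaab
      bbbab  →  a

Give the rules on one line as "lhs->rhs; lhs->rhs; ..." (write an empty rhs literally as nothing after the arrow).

bab->a; bb->; bba->ba

  | aabaa
  | abb => a
  | baaba
  | bab => a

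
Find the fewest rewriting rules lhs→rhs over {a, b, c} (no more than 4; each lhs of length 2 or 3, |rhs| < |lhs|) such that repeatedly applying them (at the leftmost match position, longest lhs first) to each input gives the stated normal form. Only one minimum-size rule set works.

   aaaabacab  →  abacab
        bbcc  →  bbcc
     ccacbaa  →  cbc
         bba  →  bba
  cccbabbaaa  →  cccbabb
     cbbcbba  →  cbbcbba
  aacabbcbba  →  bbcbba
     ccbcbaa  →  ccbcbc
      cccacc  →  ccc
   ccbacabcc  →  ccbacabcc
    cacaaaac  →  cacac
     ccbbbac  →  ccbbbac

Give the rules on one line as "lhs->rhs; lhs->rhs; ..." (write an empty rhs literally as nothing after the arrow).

aa->c; aaa->; cca->

  | aaaabacab => abacab
  | bbcc
  | ccacbaa => cbaa => cbc
  | bba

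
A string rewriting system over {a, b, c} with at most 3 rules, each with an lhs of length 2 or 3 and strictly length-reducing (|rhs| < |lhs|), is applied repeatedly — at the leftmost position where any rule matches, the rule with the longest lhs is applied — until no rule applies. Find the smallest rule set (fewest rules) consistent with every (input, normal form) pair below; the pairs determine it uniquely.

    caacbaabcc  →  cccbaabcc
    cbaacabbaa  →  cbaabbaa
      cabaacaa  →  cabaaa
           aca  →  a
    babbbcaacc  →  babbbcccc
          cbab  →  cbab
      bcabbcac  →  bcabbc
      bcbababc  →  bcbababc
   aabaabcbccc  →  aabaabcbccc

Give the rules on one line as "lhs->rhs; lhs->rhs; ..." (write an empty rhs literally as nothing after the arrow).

  | caacbaabcc => cccbaabcc
  | cbaacabbaa => cbaabbaa
  | cabaacaa => cabaaa
  | aca => a

ac->; caa->cc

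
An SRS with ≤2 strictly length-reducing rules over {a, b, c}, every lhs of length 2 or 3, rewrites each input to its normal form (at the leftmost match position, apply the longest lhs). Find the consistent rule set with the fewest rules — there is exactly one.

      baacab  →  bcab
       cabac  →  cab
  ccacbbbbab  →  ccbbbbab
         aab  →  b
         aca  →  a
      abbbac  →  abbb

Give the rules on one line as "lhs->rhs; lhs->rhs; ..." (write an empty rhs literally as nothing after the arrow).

  | baacab => bcab
  | cabac => cab
  | ccacbbbbab => ccbbbbab
  | aab => b

aa->; ac->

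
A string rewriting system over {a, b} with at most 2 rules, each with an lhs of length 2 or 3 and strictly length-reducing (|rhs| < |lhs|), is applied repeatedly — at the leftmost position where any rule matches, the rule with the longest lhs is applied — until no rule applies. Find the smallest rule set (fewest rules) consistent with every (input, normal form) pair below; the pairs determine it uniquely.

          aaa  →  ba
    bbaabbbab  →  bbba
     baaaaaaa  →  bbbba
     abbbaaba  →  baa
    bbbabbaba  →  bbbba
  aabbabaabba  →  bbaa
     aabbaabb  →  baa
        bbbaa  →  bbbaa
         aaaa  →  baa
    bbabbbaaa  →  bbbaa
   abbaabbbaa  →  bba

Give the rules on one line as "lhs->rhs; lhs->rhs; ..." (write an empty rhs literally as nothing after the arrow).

  | aaa => ba
  | bbaabbbab => bbaabbab => bbaabab => bbaaab => bbbab => bbba
  | baaaaaaa => bbaaaaa => bbbaaa => bbbba
  | abbbaaba => abbaaba => abaaba => aaaba => baba => baa

aaa->ba; ab->a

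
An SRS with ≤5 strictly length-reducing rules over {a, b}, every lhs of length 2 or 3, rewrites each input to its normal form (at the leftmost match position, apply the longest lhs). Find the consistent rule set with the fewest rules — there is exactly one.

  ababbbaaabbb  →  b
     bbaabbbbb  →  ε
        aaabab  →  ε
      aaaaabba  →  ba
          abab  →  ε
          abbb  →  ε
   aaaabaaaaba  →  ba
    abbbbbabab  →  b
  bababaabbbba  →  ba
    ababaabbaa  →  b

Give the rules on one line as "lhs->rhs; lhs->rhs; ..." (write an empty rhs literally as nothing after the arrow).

  | ababbbaaabbb => abbbaaabbb => bbaaabbb => baaabbb => babbb => bbb => b
  | bbaabbbbb => baabbbbb => bbbbbb => bbbb => bb => ε
  | aaabab => abab => ab => ε
  | aaaaabba => aaabba => abba => ba

aa->; ab->; bb->; bba->ba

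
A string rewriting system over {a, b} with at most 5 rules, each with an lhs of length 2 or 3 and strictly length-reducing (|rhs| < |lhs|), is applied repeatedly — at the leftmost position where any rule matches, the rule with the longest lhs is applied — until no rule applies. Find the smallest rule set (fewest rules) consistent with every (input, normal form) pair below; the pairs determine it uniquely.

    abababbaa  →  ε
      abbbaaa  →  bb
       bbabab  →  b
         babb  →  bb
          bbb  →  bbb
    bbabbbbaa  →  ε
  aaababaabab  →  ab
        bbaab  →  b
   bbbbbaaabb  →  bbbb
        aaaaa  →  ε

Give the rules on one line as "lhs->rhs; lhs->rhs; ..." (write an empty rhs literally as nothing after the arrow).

aa->; aaa->bb; abb->bb; ba->a

  | abababbaa => aababbaa => babbaa => abbaa => bbaa => baa => aa => ε
  | abbbaaa => bbbaaa => bbaaa => baaa => aaa => bb
  | bbabab => babab => abab => aab => b
  | babb => abb => bb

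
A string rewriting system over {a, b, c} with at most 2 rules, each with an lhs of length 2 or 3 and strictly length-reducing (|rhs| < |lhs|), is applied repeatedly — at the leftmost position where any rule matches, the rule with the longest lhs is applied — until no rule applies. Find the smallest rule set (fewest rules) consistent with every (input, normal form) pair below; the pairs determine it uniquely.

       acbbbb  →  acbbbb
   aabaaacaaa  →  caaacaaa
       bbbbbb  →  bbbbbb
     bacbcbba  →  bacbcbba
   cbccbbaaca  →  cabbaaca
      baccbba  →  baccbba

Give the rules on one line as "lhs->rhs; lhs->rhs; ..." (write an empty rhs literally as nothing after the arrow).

aab->c; bcc->a

  | acbbbb
  | aabaaacaaa => caaacaaa
  | bbbbbb
  | bacbcbba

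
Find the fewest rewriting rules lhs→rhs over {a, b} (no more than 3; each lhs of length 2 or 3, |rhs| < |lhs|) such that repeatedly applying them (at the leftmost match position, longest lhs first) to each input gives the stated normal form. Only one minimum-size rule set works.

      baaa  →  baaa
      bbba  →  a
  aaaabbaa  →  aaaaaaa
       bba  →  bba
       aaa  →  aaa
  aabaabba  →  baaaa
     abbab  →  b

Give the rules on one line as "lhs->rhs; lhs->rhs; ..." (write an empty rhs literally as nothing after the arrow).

ab->b; abb->aa; bbb->

  | baaa
  | bbba => a
  | aaaabbaa => aaaaaaa
  | bba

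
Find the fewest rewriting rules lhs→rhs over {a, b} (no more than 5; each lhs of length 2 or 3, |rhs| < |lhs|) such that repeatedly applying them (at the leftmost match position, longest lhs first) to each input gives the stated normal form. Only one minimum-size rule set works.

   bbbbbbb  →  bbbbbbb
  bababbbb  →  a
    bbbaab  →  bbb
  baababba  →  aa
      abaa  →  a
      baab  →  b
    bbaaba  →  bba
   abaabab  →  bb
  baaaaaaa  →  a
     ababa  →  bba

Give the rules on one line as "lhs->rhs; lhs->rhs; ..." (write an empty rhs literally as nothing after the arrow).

  | bbbbbbb
  | bababbbb => bbabbbb => bbaabb => babb => baa => a
  | bbbaab => bbab => bbb
  | baababba => ababba => babba => baaa => aa

aaa->bb; ab->b; abb->aa; baa->a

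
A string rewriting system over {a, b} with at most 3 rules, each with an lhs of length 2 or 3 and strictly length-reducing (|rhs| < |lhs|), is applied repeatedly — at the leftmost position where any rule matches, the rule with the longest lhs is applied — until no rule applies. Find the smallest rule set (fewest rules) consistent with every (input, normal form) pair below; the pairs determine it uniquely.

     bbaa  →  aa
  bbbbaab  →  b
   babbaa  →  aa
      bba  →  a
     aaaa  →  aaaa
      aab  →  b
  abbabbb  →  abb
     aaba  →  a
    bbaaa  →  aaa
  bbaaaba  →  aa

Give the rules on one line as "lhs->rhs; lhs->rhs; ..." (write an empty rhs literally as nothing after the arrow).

  | bbaa => baa => aa
  | bbbbaab => bbbaab => bbaab => baab => aab => b
  | babbaa => aabaa => baa => aa
  | bba => ba => a

aab->b; ba->a; bab->aa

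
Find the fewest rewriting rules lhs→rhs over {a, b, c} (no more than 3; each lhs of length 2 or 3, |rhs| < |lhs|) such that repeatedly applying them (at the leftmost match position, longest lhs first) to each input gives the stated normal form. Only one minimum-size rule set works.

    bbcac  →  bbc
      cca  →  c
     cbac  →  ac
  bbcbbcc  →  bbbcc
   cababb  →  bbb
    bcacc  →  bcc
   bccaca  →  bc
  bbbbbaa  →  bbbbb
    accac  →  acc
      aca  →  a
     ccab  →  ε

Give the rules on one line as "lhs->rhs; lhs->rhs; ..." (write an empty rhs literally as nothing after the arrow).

ba->b; ca->; cb->

  | bbcac => bbc
  | cca => c
  | cbac => ac
  | bbcbbcc => bbbcc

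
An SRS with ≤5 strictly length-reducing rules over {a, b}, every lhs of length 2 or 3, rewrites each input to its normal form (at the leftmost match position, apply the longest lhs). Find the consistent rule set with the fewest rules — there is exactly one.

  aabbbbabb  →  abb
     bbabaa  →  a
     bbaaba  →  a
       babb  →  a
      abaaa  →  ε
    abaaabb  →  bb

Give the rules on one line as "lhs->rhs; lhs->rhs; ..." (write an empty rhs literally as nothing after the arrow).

  | aabbbbabb => bbbbabb => bbabb => abb
  | bbabaa => abaa => aaa => a
  | bbaaba => aaba => ba => a
  | babb => bab => ba => a

aa->; ba->a; bab->ba; bba->a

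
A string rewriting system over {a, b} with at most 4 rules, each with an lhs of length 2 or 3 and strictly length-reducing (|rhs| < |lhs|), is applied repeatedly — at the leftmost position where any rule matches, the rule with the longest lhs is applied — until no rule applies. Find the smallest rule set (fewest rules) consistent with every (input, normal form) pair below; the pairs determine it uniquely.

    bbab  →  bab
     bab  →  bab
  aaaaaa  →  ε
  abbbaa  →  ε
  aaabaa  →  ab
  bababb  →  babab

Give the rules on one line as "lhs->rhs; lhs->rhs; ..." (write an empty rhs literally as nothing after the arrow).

aa->; bb->b; bbb->a

  | bbab => bab
  | bab
  | aaaaaa => aaaa => aa => ε
  | abbbaa => aaaa => aa => ε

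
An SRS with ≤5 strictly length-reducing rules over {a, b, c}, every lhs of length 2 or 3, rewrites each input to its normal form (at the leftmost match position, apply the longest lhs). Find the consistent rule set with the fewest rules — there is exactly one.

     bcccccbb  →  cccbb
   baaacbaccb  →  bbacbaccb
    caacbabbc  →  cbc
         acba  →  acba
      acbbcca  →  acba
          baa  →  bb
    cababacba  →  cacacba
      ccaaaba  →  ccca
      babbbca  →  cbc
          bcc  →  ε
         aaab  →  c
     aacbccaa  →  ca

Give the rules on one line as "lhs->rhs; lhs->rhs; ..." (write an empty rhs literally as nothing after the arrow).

aa->b; bab->c; bca->c; bcc->

  | bcccccbb => cccbb
  | baaacbaccb => bbacbaccb
  | caacbabbc => cbcbabbc => cbccbc => cbc
  | acba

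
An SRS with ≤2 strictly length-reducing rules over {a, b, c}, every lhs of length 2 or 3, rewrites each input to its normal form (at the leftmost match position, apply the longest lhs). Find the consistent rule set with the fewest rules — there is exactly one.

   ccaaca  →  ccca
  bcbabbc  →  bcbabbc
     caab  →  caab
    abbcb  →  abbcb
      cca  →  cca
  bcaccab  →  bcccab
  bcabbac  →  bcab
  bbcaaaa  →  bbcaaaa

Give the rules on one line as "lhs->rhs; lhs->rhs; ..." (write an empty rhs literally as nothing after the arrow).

ac->c; bac->

  | ccaaca => ccaca => ccca
  | bcbabbc
  | caab
  | abbcb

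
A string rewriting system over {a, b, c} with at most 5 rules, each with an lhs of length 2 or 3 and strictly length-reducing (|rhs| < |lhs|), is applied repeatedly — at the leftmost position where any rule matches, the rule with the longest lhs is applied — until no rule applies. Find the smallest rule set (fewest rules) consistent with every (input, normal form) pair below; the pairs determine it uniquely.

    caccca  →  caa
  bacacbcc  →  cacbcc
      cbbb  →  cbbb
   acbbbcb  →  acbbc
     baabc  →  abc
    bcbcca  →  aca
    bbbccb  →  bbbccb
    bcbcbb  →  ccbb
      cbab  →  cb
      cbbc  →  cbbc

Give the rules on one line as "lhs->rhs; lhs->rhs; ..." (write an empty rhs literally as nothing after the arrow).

aac->a; ba->; bcb->c; ccc->ac

  | caccca => caaca => caa
  | bacacbcc => cacbcc
  | cbbb
  | acbbbcb => acbbc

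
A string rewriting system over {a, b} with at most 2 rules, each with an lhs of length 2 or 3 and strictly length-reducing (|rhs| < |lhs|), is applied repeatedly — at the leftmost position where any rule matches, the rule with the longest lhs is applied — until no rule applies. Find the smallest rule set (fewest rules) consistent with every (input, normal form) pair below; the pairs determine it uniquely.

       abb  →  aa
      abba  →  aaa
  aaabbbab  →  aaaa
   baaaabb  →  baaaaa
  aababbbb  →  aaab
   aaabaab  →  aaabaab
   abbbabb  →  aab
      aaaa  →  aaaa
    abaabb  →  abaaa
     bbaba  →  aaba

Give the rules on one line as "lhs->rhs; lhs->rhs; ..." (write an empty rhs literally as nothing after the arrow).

bab->; bb->a

  | abb => aa
  | abba => aaa
  | aaabbbab => aaaabab => aaaa
  | baaaabb => baaaaa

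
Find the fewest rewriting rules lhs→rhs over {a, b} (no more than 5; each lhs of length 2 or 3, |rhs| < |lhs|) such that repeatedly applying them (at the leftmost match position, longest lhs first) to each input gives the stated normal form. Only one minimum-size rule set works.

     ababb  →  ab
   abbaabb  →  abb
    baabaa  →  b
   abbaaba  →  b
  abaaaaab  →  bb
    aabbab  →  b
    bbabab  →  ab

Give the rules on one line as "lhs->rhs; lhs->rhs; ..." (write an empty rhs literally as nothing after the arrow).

aa->b; aaa->a; ba->a; bab->aa

  | ababb => aaab => ab
  | abbaabb => abaabb => aaabb => abb
  | baabaa => aabaa => bbaa => baa => aa => b
  | abbaaba => abaaba => aaaba => aba => aa => b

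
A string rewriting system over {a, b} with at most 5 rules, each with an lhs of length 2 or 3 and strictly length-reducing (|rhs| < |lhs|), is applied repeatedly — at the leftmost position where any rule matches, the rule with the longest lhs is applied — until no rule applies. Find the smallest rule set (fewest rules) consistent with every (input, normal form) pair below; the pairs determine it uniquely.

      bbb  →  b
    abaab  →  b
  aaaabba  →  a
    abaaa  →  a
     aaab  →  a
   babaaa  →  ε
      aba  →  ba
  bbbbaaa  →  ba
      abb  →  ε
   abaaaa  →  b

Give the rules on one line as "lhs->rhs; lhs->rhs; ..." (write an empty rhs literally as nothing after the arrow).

  | bbb => b
  | abaab => baab => bbb => b
  | aaaabba => baabba => bbbba => bba => a
  | abaaa => baaa => bba => a

aa->b; ab->b; bab->a; bb->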